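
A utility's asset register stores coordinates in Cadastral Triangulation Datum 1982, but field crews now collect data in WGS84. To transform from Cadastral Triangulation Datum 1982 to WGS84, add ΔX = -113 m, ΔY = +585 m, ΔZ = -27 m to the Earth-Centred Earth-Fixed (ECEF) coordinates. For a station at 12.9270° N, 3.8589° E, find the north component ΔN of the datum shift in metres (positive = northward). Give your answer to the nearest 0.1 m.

The local north axis is (−sin φ cos λ, −sin φ sin λ, cos φ), giving ΔN = 25.222 − 8.808 − 26.316 = -9.90 m.

ΔN = -9.9 m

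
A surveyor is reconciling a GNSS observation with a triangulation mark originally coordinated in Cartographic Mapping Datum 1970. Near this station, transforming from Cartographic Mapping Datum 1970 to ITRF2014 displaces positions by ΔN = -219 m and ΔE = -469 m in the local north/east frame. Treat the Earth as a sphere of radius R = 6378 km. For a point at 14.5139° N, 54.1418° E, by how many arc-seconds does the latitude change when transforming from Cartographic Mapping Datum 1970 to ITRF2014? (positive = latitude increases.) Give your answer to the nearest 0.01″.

Δφ = -7.08″

On a sphere of radius R, 1 rad of latitude = R, so Δφ = ΔN / R = -219.0 / 6378000 = -3.4337e-05 rad = -7.082″.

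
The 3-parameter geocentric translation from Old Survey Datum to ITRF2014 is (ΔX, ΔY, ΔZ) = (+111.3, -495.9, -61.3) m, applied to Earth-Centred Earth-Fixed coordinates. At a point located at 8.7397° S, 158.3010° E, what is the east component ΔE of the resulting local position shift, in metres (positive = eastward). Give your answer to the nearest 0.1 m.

ΔE = 419.6 m

At φ = -8.7397°, λ = 158.3010°: sin φ = -0.151946, cos φ = 0.988389, sin λ = 0.369731, cos λ = -0.929139.
ΔE = −sin λ·ΔX + cos λ·ΔY = −(0.369731)·(111.3) + (-0.929139)·(-495.9) = 419.61 m.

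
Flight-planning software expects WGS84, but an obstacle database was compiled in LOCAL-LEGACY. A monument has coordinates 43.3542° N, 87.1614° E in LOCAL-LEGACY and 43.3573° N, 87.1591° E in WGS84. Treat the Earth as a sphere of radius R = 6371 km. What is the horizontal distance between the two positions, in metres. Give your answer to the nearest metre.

392 m

Δφ = 43.3573° − 43.3542° = +0.0031°; Δλ = 87.1591° − 87.1614° = -0.0023°.
1° along a meridian = πR/180 = 111195 m.
ΔN = Δφ × 111195 = 344.7 m; ΔE = Δλ × 111195 × cos(43.3542°) = -0.0023 × 111195 × 0.727124 = -186.0 m.
Distance = √(ΔE² + ΔN²) = √((-186.0)² + 344.7²) = 391.7 m.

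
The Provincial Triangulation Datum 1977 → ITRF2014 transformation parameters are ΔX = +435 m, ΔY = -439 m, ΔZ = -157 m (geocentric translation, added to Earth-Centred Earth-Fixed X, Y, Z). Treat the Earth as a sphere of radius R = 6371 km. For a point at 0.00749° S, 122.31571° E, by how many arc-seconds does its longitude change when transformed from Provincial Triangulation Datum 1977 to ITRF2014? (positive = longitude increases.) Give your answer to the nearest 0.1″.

Δλ = -4.3″

sin φ = -0.000131, cos φ = 1.000000, sin λ = 0.845115, cos λ = -0.534584.
East component: ΔE = −sin λ·ΔX + cos λ·ΔY = −(0.845115)(435) + (-0.534584)(-439) = -132.94 m.
1° of latitude spans πR/180 = 111195 m; at latitude φ, 1° of longitude spans that × cos φ = 111194.9 m, so Δλ = -132.94 / 111194.9 × 3600 = -4.304″.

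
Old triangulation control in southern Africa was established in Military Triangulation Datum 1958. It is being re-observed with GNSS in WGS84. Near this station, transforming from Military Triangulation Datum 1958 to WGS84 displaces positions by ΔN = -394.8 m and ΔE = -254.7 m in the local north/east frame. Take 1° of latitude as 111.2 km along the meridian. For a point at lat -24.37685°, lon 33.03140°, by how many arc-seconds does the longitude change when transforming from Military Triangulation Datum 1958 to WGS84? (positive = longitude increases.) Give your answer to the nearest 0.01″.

Δλ = -9.05″

At latitude -24.37685°, cos φ = 0.910850.
1° of longitude at this latitude = 111.2 × cos φ = 101.29 km, so Δλ = -254.7 / 101286.6 = -0.0025146° = -9.053″.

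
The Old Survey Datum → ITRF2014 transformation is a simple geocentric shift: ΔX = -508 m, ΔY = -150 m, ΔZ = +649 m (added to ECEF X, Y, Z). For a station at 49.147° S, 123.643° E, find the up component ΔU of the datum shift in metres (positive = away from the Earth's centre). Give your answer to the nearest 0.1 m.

At φ = -49.147°, λ = 123.643°: sin φ = -0.756390, cos φ = 0.654121, sin λ = 0.832506, cos λ = -0.554016.
ΔU = cos φ cos λ·ΔX + cos φ sin λ·ΔY + sin φ·ΔZ = (0.654121)(-0.554016)(-508) + (0.654121)(0.832506)(-150) + (-0.756390)(649) = -388.49 m.

ΔU = -388.5 m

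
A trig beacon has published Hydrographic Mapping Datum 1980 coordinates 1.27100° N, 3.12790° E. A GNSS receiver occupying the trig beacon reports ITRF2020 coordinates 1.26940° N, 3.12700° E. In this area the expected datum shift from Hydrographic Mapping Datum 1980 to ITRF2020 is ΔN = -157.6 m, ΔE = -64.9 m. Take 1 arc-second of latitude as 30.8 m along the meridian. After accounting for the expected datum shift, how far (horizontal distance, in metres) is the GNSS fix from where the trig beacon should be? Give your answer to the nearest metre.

40 m

Observed coordinate differences: Δφ = -0.00160°, Δλ = -0.00090°.
Converting to metres (1° lat = 110880 m, cos φ = 0.999754): observed ΔN = -177.4 m, observed ΔE = -99.8 m.
Subtracting the expected shift leaves a residual of -177.4 − (-157.6) = -19.8 m north and -99.8 − (-64.9) = -34.9 m east.
Residual distance = √((-19.8)² + (-34.9)²) = 40.1 m.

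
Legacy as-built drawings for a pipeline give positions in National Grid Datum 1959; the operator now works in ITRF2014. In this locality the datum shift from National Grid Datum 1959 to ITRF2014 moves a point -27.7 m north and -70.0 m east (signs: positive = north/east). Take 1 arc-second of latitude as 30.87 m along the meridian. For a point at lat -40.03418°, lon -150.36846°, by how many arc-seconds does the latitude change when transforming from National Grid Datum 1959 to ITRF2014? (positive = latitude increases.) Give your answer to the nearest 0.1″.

1″ of latitude = 30.87 m, so Δφ = -27.7 / 30.87 = -0.897″.

Δφ = -0.9″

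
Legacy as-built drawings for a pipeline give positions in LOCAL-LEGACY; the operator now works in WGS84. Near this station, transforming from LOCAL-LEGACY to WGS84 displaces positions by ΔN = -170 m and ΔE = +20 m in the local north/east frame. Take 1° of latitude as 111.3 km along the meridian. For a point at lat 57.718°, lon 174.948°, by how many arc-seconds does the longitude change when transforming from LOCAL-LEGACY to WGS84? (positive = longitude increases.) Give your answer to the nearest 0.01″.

At latitude 57.718°, cos φ = 0.534087.
1° of longitude at this latitude = 111.3 × cos φ = 59.44 km, so Δλ = 20.0 / 59443.9 = 0.0003365° = 1.211″.

Δλ = 1.21″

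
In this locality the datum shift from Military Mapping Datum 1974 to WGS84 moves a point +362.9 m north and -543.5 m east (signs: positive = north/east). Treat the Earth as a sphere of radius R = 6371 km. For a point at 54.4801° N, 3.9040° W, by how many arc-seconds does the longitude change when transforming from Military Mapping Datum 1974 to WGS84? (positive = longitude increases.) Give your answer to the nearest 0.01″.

At latitude 54.4801°, cos φ = 0.580986.
One radian of longitude at latitude φ spans R cos φ, so Δλ = ΔE / (R cos φ) = -543.5 / (6371000 × 0.580986) = -1.4683e-04 rad = -30.287″.

Δλ = -30.29″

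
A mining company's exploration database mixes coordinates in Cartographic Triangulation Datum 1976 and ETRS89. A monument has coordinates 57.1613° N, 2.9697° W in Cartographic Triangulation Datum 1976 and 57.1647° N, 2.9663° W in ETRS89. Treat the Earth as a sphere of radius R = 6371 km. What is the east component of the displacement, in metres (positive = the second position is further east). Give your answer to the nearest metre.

ΔE = 205 m

Δφ = 57.1647° − 57.1613° = +0.0034°; Δλ = -2.9663° − -2.9697° = +0.0034°.
1° along a meridian = πR/180 = 111195 m.
ΔN = Δφ × 111195 = 378.1 m; ΔE = Δλ × 111195 × cos(57.1613°) = +0.0034 × 111195 × 0.542276 = 205.0 m.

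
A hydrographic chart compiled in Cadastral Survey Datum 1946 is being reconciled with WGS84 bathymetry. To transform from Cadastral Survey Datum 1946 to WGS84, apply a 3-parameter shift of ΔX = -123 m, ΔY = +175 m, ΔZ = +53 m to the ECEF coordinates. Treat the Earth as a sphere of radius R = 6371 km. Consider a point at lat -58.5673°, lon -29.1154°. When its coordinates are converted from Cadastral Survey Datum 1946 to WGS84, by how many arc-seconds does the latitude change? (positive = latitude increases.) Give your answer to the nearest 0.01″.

Δφ = -4.43″

sin φ = -0.853253, cos φ = 0.521497, sin λ = -0.486570, cos λ = 0.873641.
North component: ΔN = −sin φ cos λ·ΔX − sin φ sin λ·ΔY + cos φ·ΔZ = −(-0.853253)(0.873641)(-123) − (-0.853253)(-0.486570)(175) + (0.521497)(53) = -136.70 m.
1° of latitude spans πR/180 = 111195 m, so Δφ = -136.70 / 111195 × 3600 = -4.426″.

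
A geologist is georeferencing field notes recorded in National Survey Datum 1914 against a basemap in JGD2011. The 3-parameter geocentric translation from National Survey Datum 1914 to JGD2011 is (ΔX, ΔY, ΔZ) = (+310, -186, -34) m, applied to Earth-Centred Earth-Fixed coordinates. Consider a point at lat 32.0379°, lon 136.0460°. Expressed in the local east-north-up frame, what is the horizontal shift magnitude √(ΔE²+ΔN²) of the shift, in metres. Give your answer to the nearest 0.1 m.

The local east axis at (φ, λ) is (−sin λ, cos λ, 0), so ΔE = −sin(136.0460°)·310 + cos(136.0460°)·(-186) = -81.26 m.
The local north axis is (−sin φ cos λ, −sin φ sin λ, cos φ), giving ΔN = 118.386 + 68.484 − 28.822 = 158.05 m.
Horizontal magnitude = √(ΔE² + ΔN²) = √((-81.26)² + 158.05²) = 177.72 m.

177.7 m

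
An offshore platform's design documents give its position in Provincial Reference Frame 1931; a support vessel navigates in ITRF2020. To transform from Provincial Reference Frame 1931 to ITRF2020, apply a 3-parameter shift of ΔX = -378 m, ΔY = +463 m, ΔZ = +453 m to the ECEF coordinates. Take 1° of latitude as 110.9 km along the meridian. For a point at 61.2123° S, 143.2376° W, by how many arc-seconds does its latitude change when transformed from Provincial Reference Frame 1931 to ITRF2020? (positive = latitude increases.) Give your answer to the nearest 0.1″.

Δφ = 7.8″

sin φ = -0.876410, cos φ = 0.481566, sin λ = -0.598498, cos λ = -0.801124.
North component: ΔN = −sin φ cos λ·ΔX − sin φ sin λ·ΔY + cos φ·ΔZ = −(-0.876410)(-0.801124)(-378) − (-0.876410)(-0.598498)(463) + (0.481566)(453) = 240.69 m.
1° of latitude spans 110900 m, so Δφ = 240.69 / 110900 × 3600 = 7.813″.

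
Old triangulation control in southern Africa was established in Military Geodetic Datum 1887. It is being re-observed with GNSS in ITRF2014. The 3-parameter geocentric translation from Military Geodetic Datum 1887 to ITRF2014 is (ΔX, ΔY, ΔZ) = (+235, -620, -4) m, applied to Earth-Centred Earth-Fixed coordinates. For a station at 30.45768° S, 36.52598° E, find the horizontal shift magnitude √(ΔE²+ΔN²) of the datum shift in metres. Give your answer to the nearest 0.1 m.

At φ = -30.45768°, λ = 36.52598°: sin φ = -0.506902, cos φ = 0.862004, sin λ = 0.595187, cos λ = 0.803587.
ΔE = −sin λ·ΔX + cos λ·ΔY = −(0.595187)·(235) + (0.803587)·(-620) = -638.09 m.
ΔN = −sin φ cos λ·ΔX − sin φ sin λ·ΔY + cos φ·ΔZ = −(-0.506902)(0.803587)(235) − (-0.506902)(0.595187)(-620) + (0.862004)(-4) = -94.78 m.
Horizontal magnitude = √(ΔE² + ΔN²) = √((-638.09)² + (-94.78)²) = 645.09 m.

645.1 m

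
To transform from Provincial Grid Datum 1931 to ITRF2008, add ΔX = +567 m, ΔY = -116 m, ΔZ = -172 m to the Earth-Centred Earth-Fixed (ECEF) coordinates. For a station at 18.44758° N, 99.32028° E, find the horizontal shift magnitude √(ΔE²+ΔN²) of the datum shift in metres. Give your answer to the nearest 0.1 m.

The local east axis at (φ, λ) is (−sin λ, cos λ, 0), so ΔE = −sin(99.32028°)·567 + cos(99.32028°)·(-116) = -540.73 m.
The local north axis is (−sin φ cos λ, −sin φ sin λ, cos φ), giving ΔN = 29.058 + 36.222 − 163.162 = -97.88 m.
Horizontal magnitude = √(ΔE² + ΔN²) = √((-540.73)² + (-97.88)²) = 549.52 m.

549.5 m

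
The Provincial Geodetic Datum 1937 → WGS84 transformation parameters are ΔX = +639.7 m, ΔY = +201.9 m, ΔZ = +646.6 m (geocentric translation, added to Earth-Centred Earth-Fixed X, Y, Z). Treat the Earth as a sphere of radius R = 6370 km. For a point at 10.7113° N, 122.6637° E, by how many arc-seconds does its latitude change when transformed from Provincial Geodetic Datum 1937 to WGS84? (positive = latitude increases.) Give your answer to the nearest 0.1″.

Δφ = 21.6″

sin φ = 0.185860, cos φ = 0.982576, sin λ = 0.841853, cos λ = -0.539707.
North component: ΔN = −sin φ cos λ·ΔX − sin φ sin λ·ΔY + cos φ·ΔZ = −(0.185860)(-0.539707)(639.7) − (0.185860)(0.841853)(201.9) + (0.982576)(646.6) = 667.91 m.
1° of latitude spans πR/180 = 111177 m, so Δφ = 667.91 / 111177 × 3600 = 21.627″.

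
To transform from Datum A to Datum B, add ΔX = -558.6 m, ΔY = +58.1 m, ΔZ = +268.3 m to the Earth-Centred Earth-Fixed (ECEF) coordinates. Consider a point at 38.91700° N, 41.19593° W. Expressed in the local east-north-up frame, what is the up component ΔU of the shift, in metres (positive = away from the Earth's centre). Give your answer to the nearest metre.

The local up (radial) axis is (cos φ cos λ, cos φ sin λ, sin φ), giving ΔU = -327.037 − 29.774 + 168.544 = -188.27 m.

ΔU = -188 m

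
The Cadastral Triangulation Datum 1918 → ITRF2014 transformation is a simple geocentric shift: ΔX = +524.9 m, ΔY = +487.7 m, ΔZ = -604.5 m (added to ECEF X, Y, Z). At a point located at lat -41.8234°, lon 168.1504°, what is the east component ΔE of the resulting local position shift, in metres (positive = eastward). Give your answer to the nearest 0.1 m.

ΔE = -585.1 m

At φ = -41.8234°, λ = 168.1504°: sin φ = -0.666837, cos φ = 0.745204, sin λ = 0.205343, cos λ = -0.978690.
ΔE = −sin λ·ΔX + cos λ·ΔY = −(0.205343)·(524.9) + (-0.978690)·(487.7) = -585.09 m.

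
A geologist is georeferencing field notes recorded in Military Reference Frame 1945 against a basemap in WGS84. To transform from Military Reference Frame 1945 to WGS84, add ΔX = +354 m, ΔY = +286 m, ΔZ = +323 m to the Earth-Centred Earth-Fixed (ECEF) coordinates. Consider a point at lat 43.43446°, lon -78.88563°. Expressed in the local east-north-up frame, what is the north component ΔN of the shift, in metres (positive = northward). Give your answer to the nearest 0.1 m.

The local north axis is (−sin φ cos λ, −sin φ sin λ, cos φ), giving ΔN = -46.917 + 192.944 + 234.550 = 380.58 m.

ΔN = 380.6 m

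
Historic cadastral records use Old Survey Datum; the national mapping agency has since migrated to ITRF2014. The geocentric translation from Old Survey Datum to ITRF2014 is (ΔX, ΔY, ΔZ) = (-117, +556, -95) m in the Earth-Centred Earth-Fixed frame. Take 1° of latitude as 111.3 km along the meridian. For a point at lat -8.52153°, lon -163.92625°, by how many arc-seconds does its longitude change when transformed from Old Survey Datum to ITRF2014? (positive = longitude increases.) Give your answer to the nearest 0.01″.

Δλ = -18.53″

sin φ = -0.148181, cos φ = 0.988960, sin λ = -0.276874, cos λ = -0.960906.
East component: ΔE = −sin λ·ΔX + cos λ·ΔY = −(-0.276874)(-117) + (-0.960906)(556) = -566.66 m.
1° of latitude spans 111300 m; at latitude φ, 1° of longitude spans that × cos φ = 110071.3 m, so Δλ = -566.66 / 110071.3 × 3600 = -18.533″.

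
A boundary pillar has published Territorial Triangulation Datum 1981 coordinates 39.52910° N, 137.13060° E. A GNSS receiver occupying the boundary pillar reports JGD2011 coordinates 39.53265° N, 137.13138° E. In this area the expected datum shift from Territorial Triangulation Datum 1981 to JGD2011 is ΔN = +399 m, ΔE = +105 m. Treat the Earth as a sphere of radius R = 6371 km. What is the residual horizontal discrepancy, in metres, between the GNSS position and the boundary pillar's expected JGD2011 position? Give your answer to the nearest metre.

Observed coordinate differences: Δφ = +0.00355°, Δλ = +0.00078°.
Converting to metres (1° lat = 111195 m, cos φ = 0.771301): observed ΔN = 394.7 m, observed ΔE = 66.9 m.
Subtracting the expected shift leaves a residual of 394.7 − (399) = -4.3 m north and 66.9 − (105) = -38.1 m east.
Residual distance = √((-4.3)² + (-38.1)²) = 38.3 m.

38 m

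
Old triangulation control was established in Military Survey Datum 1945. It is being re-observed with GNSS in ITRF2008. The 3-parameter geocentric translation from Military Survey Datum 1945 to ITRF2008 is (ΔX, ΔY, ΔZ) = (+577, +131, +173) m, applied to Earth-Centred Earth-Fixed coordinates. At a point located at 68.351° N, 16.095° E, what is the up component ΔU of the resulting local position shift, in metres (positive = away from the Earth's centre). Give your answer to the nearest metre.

The local up (radial) axis is (cos φ cos λ, cos φ sin λ, sin φ), giving ΔU = 204.523 + 13.398 + 160.797 = 378.72 m.

ΔU = 379 m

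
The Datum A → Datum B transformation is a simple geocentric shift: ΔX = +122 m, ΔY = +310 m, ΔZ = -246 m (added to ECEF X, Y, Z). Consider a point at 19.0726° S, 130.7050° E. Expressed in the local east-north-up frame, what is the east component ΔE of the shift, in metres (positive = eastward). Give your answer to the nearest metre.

At φ = -19.0726°, λ = 130.7050°: sin φ = -0.326766, cos φ = 0.945105, sin λ = 0.758077, cos λ = -0.652165.
ΔE = −sin λ·ΔX + cos λ·ΔY = −(0.758077)·(122) + (-0.652165)·(310) = -294.66 m.

ΔE = -295 m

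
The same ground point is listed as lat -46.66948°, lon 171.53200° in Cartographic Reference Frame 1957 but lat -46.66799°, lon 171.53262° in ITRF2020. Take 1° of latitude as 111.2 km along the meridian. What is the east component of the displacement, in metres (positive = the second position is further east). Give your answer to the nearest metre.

ΔE = 47 m

Δφ = -46.66799° − -46.66948° = +0.00149°; Δλ = 171.53262° − 171.53200° = +0.00062°.
ΔN = Δφ × 111200 = 165.7 m; ΔE = Δλ × 111200 × cos(-46.66948°) = +0.00062 × 111200 × 0.686206 = 47.3 m.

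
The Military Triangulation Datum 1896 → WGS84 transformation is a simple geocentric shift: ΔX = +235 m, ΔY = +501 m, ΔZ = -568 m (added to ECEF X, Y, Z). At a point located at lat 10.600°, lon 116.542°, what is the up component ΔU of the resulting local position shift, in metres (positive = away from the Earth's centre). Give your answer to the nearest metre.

The local up (radial) axis is (cos φ cos λ, cos φ sin λ, sin φ), giving ΔU = -103.219 + 440.550 − 104.484 = 232.85 m.

ΔU = 233 m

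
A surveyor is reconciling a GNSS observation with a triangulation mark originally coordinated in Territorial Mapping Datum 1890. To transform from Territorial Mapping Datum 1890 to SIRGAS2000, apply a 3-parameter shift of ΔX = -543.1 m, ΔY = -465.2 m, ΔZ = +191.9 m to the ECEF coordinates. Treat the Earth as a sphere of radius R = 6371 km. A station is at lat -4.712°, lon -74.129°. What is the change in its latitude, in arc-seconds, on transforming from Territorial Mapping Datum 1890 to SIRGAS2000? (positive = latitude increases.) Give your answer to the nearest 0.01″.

sin φ = -0.082147, cos φ = 0.996620, sin λ = -0.961880, cos λ = 0.273472.
North component: ΔN = −sin φ cos λ·ΔX − sin φ sin λ·ΔY + cos φ·ΔZ = −(-0.082147)(0.273472)(-543.1) − (-0.082147)(-0.961880)(-465.2) + (0.996620)(191.9) = 215.81 m.
1° of latitude spans πR/180 = 111195 m, so Δφ = 215.81 / 111195 × 3600 = 6.987″.

Δφ = 6.99″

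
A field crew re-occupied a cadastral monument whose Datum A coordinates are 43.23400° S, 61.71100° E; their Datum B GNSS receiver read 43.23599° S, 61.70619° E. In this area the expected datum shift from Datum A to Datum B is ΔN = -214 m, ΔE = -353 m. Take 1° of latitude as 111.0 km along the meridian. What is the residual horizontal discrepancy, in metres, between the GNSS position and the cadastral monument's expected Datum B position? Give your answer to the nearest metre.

37 m

Observed coordinate differences: Δφ = -0.00199°, Δλ = -0.00481°.
Converting to metres (1° lat = 111000 m, cos φ = 0.728562): observed ΔN = -220.9 m, observed ΔE = -389.0 m.
Subtracting the expected shift leaves a residual of -220.9 − (-214) = -6.9 m north and -389.0 − (-353) = -36.0 m east.
Residual distance = √((-6.9)² + (-36.0)²) = 36.6 m.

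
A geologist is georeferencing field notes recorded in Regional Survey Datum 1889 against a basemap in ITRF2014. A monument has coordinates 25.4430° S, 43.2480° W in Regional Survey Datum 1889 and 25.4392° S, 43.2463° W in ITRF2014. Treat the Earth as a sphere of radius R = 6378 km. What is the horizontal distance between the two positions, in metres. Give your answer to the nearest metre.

456 m

Δφ = -25.4392° − -25.4430° = +0.0038°; Δλ = -43.2463° − -43.2480° = +0.0017°.
1° along a meridian = πR/180 = 111317 m.
ΔN = Δφ × 111317 = 423.0 m; ΔE = Δλ × 111317 × cos(-25.4430°) = +0.0017 × 111317 × 0.903013 = 170.9 m.
Distance = √(ΔE² + ΔN²) = √(170.9² + 423.0²) = 456.2 m.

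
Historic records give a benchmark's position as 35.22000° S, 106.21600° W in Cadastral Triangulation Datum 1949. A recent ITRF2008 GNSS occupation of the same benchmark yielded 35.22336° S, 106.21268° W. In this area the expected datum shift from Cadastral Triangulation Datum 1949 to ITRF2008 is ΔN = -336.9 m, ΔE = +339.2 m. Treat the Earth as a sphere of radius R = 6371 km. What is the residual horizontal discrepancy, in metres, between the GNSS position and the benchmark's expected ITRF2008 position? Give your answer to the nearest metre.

53 m

Observed coordinate differences: Δφ = -0.00336°, Δλ = +0.00332°.
Converting to metres (1° lat = 111195 m, cos φ = 0.816944): observed ΔN = -373.6 m, observed ΔE = 301.6 m.
Subtracting the expected shift leaves a residual of -373.6 − (-336.9) = -36.7 m north and 301.6 − (339.2) = -37.6 m east.
Residual distance = √((-36.7)² + (-37.6)²) = 52.6 m.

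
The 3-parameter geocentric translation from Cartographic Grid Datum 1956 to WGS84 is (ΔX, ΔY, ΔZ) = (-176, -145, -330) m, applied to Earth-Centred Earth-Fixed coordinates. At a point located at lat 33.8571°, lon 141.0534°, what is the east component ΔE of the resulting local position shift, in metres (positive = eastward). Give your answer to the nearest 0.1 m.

ΔE = 223.4 m

At φ = 33.8571°, λ = 141.0534°: sin φ = 0.557123, cos φ = 0.830430, sin λ = 0.628596, cos λ = -0.777732.
ΔE = −sin λ·ΔX + cos λ·ΔY = −(0.628596)·(-176) + (-0.777732)·(-145) = 223.40 m.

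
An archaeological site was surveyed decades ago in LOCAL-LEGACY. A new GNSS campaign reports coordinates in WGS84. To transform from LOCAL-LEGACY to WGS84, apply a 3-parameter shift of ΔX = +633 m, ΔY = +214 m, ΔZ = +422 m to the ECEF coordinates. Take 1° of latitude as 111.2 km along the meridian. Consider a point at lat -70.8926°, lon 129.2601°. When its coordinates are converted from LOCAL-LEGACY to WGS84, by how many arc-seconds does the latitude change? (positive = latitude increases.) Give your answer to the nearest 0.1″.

sin φ = -0.944907, cos φ = 0.327340, sin λ = 0.774281, cos λ = -0.632842.
North component: ΔN = −sin φ cos λ·ΔX − sin φ sin λ·ΔY + cos φ·ΔZ = −(-0.944907)(-0.632842)(633) − (-0.944907)(0.774281)(214) + (0.327340)(422) = -83.81 m.
1° of latitude spans 111200 m, so Δφ = -83.81 / 111200 × 3600 = -2.713″.

Δφ = -2.7″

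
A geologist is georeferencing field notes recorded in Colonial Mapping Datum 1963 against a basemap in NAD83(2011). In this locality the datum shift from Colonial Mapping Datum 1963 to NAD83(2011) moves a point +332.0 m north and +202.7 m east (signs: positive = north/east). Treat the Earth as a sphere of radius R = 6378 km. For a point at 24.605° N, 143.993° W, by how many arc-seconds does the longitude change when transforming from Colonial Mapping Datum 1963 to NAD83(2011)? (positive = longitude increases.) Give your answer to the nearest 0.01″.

At latitude 24.605°, cos φ = 0.909200.
One radian of longitude at latitude φ spans R cos φ, so Δλ = ΔE / (R cos φ) = 202.7 / (6378000 × 0.909200) = 3.4955e-05 rad = 7.210″.

Δλ = 7.21″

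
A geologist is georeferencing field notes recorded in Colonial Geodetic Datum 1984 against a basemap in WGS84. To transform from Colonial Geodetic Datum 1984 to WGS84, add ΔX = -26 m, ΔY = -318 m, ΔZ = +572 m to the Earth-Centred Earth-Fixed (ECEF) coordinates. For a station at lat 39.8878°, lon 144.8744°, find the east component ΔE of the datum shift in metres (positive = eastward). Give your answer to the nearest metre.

The local east axis at (φ, λ) is (−sin λ, cos λ, 0), so ΔE = −sin(144.8744°)·(-26) + cos(144.8744°)·(-318) = 275.05 m.

ΔE = 275 m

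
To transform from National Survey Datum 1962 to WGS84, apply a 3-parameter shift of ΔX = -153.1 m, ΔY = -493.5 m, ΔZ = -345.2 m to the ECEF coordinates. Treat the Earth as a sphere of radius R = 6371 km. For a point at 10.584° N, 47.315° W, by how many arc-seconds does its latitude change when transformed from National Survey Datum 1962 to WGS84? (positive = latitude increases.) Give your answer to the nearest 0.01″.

Δφ = -12.53″

sin φ = 0.183677, cos φ = 0.982987, sin λ = -0.735092, cos λ = 0.677967.
North component: ΔN = −sin φ cos λ·ΔX − sin φ sin λ·ΔY + cos φ·ΔZ = −(0.183677)(0.677967)(-153.1) − (0.183677)(-0.735092)(-493.5) + (0.982987)(-345.2) = -386.89 m.
1° of latitude spans πR/180 = 111195 m, so Δφ = -386.89 / 111195 × 3600 = -12.526″.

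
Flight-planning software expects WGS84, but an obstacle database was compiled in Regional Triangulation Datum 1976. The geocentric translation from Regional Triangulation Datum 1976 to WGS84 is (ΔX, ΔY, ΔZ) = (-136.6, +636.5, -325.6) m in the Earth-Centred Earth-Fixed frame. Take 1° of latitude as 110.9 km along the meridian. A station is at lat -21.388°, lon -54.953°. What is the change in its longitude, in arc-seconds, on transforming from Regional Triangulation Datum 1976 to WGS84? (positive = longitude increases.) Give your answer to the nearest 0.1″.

Δλ = 8.8″

sin φ = -0.364682, cos φ = 0.931132, sin λ = -0.818681, cos λ = 0.574248.
East component: ΔE = −sin λ·ΔX + cos λ·ΔY = −(-0.818681)(-136.6) + (0.574248)(636.5) = 253.68 m.
1° of latitude spans 110900 m; at latitude φ, 1° of longitude spans that × cos φ = 103262.6 m, so Δλ = 253.68 / 103262.6 × 3600 = 8.844″.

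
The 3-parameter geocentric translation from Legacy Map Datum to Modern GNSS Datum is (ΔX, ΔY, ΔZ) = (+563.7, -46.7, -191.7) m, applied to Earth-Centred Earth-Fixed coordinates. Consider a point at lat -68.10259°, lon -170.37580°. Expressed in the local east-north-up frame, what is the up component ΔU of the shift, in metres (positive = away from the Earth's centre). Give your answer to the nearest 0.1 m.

ΔU = -26.5 m

At φ = -68.10259°, λ = -170.37580°: sin φ = -0.927853, cos φ = 0.372946, sin λ = -0.167185, cos λ = -0.985926.
ΔU = cos φ cos λ·ΔX + cos φ sin λ·ΔY + sin φ·ΔZ = (0.372946)(-0.985926)(563.7) + (0.372946)(-0.167185)(-46.7) + (-0.927853)(-191.7) = -26.49 m.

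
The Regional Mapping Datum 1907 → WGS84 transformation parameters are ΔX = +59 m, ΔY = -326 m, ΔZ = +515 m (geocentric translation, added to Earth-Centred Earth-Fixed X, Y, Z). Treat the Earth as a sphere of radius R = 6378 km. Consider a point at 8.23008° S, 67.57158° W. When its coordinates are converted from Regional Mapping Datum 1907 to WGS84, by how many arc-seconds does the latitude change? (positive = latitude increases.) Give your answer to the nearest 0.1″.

sin φ = -0.143149, cos φ = 0.989701, sin λ = -0.924357, cos λ = 0.381529.
North component: ΔN = −sin φ cos λ·ΔX − sin φ sin λ·ΔY + cos φ·ΔZ = −(-0.143149)(0.381529)(59) − (-0.143149)(-0.924357)(-326) + (0.989701)(515) = 556.05 m.
1° of latitude spans πR/180 = 111317 m, so Δφ = 556.05 / 111317 × 3600 = 17.983″.

Δφ = 18.0″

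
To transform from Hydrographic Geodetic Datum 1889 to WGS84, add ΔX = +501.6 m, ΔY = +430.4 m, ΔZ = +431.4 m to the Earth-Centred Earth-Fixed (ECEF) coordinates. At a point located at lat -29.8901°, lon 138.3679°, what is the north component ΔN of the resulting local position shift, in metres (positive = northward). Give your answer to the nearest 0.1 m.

ΔN = 329.7 m

At φ = -29.8901°, λ = 138.3679°: sin φ = -0.498338, cos φ = 0.866983, sin λ = 0.664345, cos λ = -0.747426.
ΔN = −sin φ cos λ·ΔX − sin φ sin λ·ΔY + cos φ·ΔZ = −(-0.498338)(-0.747426)(501.6) − (-0.498338)(0.664345)(430.4) + (0.866983)(431.4) = 329.68 m.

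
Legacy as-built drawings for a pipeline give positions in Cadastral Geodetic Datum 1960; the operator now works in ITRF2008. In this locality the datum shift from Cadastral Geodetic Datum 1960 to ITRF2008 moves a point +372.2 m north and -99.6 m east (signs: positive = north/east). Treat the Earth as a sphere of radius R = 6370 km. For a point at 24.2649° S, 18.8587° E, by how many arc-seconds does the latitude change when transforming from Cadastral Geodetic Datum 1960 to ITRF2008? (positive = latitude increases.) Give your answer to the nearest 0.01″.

On a sphere of radius R, 1 rad of latitude = R, so Δφ = ΔN / R = 372.2 / 6370000 = 5.8430e-05 rad = 12.052″.

Δφ = 12.05″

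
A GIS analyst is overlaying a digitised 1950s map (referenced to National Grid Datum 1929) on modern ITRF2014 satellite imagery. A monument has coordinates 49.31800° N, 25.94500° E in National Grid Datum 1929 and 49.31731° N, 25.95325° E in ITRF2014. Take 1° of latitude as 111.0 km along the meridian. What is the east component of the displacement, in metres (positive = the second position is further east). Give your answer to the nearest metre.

Δφ = 49.31731° − 49.31800° = -0.00069°; Δλ = 25.95325° − 25.94500° = +0.00825°.
ΔN = Δφ × 111000 = -76.6 m; ΔE = Δλ × 111000 × cos(49.31800°) = +0.00825 × 111000 × 0.651860 = 596.9 m.

ΔE = 597 m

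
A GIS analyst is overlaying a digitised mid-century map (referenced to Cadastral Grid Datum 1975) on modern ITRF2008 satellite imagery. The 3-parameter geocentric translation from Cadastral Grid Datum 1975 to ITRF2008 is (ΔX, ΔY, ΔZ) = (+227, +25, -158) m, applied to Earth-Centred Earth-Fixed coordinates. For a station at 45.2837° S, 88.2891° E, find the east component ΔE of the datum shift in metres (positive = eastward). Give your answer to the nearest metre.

The local east axis at (φ, λ) is (−sin λ, cos λ, 0), so ΔE = −sin(88.2891°)·227 + cos(88.2891°)·25 = -226.15 m.

ΔE = -226 m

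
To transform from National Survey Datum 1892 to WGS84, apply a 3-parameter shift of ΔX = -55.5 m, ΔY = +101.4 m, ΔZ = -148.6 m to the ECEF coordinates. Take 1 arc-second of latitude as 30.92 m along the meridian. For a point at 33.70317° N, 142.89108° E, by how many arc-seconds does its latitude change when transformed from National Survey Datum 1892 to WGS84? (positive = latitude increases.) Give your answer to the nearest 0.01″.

Δφ = -5.89″

sin φ = 0.554890, cos φ = 0.831923, sin λ = 0.603332, cos λ = -0.797490.
North component: ΔN = −sin φ cos λ·ΔX − sin φ sin λ·ΔY + cos φ·ΔZ = −(0.554890)(-0.797490)(-55.5) − (0.554890)(0.603332)(101.4) + (0.831923)(-148.6) = -182.13 m.
1° of latitude spans 3600 × 30.92 = 111312 m, so Δφ = -182.13 / 111312 × 3600 = -5.890″.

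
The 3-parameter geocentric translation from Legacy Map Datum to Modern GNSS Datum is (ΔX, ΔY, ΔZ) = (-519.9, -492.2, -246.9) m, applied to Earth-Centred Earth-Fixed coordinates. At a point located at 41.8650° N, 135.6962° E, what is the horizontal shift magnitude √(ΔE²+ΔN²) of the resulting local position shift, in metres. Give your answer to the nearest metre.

The local east axis at (φ, λ) is (−sin λ, cos λ, 0), so ΔE = −sin(135.6962°)·(-519.9) + cos(135.6962°)·(-492.2) = 715.37 m.
The local north axis is (−sin φ cos λ, −sin φ sin λ, cos φ), giving ΔN = -248.308 + 229.433 − 183.871 = -202.75 m.
Horizontal magnitude = √(ΔE² + ΔN²) = √(715.37² + (-202.75)²) = 743.55 m.

744 m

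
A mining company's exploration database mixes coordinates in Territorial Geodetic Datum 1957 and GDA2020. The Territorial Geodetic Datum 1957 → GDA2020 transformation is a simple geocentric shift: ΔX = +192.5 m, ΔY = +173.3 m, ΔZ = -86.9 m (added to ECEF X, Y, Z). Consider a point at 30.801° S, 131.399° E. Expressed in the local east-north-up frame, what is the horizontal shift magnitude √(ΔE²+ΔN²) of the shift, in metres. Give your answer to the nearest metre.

At φ = -30.801°, λ = 131.399°: sin φ = -0.512058, cos φ = 0.858951, sin λ = 0.750123, cos λ = -0.661299.
ΔE = −sin λ·ΔX + cos λ·ΔY = −(0.750123)·(192.5) + (-0.661299)·(173.3) = -259.00 m.
ΔN = −sin φ cos λ·ΔX − sin φ sin λ·ΔY + cos φ·ΔZ = −(-0.512058)(-0.661299)(192.5) − (-0.512058)(0.750123)(173.3) + (0.858951)(-86.9) = -73.26 m.
Horizontal magnitude = √(ΔE² + ΔN²) = √((-259.00)² + (-73.26)²) = 269.16 m.

269 m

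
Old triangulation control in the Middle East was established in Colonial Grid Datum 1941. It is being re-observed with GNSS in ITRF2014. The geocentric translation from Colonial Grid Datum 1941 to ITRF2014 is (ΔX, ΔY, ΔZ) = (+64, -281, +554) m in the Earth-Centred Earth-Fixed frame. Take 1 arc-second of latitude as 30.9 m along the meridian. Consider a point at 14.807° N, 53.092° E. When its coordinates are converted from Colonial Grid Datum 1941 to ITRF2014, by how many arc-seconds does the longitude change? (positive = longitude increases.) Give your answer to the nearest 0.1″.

sin φ = 0.255564, cos φ = 0.966792, sin λ = 0.799601, cos λ = 0.600532.
East component: ΔE = −sin λ·ΔX + cos λ·ΔY = −(0.799601)(64) + (0.600532)(-281) = -219.92 m.
1° of latitude spans 3600 × 30.90 = 111240 m; at latitude φ, 1° of longitude spans that × cos φ = 107546.0 m, so Δλ = -219.92 / 107546.0 × 3600 = -7.362″.

Δλ = -7.4″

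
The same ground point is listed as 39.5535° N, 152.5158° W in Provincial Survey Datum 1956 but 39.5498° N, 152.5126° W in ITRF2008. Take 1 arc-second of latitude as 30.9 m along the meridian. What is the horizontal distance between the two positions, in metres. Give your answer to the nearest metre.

Δφ = 39.5498° − 39.5535° = -0.0037°; Δλ = -152.5126° − -152.5158° = +0.0032°.
1° of latitude = 3600 × 30.90 = 111240 m.
ΔN = Δφ × 111240 = -411.6 m; ΔE = Δλ × 111240 × cos(39.5535°) = +0.0032 × 111240 × 0.771030 = 274.5 m.
Distance = √(ΔE² + ΔN²) = √(274.5² + (-411.6)²) = 494.7 m.

495 m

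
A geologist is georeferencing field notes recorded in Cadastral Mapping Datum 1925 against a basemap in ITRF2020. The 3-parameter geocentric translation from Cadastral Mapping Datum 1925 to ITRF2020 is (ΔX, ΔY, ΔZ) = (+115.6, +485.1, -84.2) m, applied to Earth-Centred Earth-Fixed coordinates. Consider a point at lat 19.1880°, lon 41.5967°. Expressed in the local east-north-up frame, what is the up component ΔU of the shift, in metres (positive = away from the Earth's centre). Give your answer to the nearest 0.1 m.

The local up (radial) axis is (cos φ cos λ, cos φ sin λ, sin φ), giving ΔU = 81.647 + 304.158 − 27.674 = 358.13 m.

ΔU = 358.1 m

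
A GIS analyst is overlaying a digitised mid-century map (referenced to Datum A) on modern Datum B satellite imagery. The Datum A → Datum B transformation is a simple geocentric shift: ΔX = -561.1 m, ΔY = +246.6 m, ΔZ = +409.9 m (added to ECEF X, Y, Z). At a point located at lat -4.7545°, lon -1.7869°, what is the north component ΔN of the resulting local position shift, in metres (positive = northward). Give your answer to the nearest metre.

At φ = -4.7545°, λ = -1.7869°: sin φ = -0.082886, cos φ = 0.996559, sin λ = -0.031182, cos λ = 0.999514.
ΔN = −sin φ cos λ·ΔX − sin φ sin λ·ΔY + cos φ·ΔZ = −(-0.082886)(0.999514)(-561.1) − (-0.082886)(-0.031182)(246.6) + (0.996559)(409.9) = 361.37 m.

ΔN = 361 m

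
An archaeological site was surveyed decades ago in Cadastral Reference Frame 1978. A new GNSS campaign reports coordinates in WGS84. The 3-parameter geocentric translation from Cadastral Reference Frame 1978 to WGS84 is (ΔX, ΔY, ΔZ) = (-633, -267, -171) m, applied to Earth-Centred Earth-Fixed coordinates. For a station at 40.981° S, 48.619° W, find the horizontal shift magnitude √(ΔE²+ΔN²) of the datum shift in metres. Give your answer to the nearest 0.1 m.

706.0 m

At φ = -40.981°, λ = -48.619°: sin φ = -0.655809, cos φ = 0.754927, sin λ = -0.750330, cos λ = 0.661063.
ΔE = −sin λ·ΔX + cos λ·ΔY = −(-0.750330)·(-633) + (0.661063)·(-267) = -651.46 m.
ΔN = −sin φ cos λ·ΔX − sin φ sin λ·ΔY + cos φ·ΔZ = −(-0.655809)(0.661063)(-633) − (-0.655809)(-0.750330)(-267) + (0.754927)(-171) = -272.13 m.
Horizontal magnitude = √(ΔE² + ΔN²) = √((-651.46)² + (-272.13)²) = 706.02 m.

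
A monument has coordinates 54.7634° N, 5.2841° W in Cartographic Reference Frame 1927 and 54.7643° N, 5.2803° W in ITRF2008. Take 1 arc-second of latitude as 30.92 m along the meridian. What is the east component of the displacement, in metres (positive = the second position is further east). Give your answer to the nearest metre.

Δφ = 54.7643° − 54.7634° = +0.0009°; Δλ = -5.2803° − -5.2841° = +0.0038°.
1° of latitude = 3600 × 30.92 = 111312 m.
ΔN = Δφ × 111312 = 100.2 m; ΔE = Δλ × 111312 × cos(54.7634°) = +0.0038 × 111312 × 0.576954 = 244.0 m.

ΔE = 244 m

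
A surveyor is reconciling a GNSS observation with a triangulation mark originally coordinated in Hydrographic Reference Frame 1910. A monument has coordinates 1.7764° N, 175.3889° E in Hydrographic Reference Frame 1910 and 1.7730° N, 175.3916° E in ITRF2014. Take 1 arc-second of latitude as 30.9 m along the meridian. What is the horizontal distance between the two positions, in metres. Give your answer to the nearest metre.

Δφ = 1.7730° − 1.7764° = -0.0034°; Δλ = 175.3916° − 175.3889° = +0.0027°.
1° of latitude = 3600 × 30.90 = 111240 m.
ΔN = Δφ × 111240 = -378.2 m; ΔE = Δλ × 111240 × cos(1.7764°) = +0.0027 × 111240 × 0.999519 = 300.2 m.
Distance = √(ΔE² + ΔN²) = √(300.2² + (-378.2)²) = 482.9 m.

483 m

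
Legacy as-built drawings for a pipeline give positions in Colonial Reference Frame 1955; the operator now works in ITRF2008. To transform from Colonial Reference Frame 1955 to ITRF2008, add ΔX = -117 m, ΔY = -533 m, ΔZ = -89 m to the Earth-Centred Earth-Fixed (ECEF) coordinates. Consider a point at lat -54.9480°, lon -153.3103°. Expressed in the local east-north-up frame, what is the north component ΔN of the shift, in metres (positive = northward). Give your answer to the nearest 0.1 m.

ΔN = 230.4 m

At φ = -54.9480°, λ = -153.3103°: sin φ = -0.818631, cos φ = 0.574320, sin λ = -0.449158, cos λ = -0.893452.
ΔN = −sin φ cos λ·ΔX − sin φ sin λ·ΔY + cos φ·ΔZ = −(-0.818631)(-0.893452)(-117) − (-0.818631)(-0.449158)(-533) + (0.574320)(-89) = 230.44 m.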